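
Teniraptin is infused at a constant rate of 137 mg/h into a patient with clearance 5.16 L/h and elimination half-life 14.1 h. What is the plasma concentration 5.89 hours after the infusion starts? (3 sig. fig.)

6.67 mg/L

Css = rate / CL = 137 / 5.16 = 26.55 mg/L
k = ln 2 / 14.1 = 0.04916 h⁻¹
C(t) = Css (1 − e^(−kt)) = 26.55 × (1 − e^(−0.2895)) = 26.55 × 0.2514 ≈ 6.67 mg/L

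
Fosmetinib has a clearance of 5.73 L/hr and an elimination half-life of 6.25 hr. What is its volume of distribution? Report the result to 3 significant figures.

k = ln 2 / t½ = ln 2 / 6.25 = 0.1109 hr⁻¹
V = CL / k = 5.73 / 0.1109 ≈ 51.7 L

51.7 L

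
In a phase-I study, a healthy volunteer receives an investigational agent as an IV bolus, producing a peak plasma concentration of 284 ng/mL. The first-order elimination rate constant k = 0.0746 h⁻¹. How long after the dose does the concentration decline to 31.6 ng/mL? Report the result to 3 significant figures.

29.4 hours

C(t) = C₀ e^(−kt)  ⇒  t = ln(C₀/C) / k
t = ln(284/31.6) / 0.07460 = 2.196 / 0.07460 ≈ 29.4 hours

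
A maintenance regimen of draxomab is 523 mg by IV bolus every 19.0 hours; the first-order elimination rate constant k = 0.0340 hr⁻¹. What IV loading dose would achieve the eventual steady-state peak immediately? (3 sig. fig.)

Accumulation ratio R = 1 / (1 − e^(−kτ)) = 1 / (1 − e^(−0.03400×19.0)) = 1 / (1 − 0.5241) = 2.101
Loading dose = maintenance dose × R = 523 × 2.101 ≈ 1100 mg

1100 mg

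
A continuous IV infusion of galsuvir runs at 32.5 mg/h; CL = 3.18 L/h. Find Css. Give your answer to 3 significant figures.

10.2 mg/L

Css = infusion rate / CL = 32.5 / 3.18 ≈ 10.2 mg/L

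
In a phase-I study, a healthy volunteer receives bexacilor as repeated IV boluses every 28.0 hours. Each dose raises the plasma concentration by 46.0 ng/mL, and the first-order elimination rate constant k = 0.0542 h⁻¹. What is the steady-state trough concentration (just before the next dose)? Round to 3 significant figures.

12.9 ng/mL

Fraction remaining after one interval: e^(−kτ) = e^(−0.05420 × 28.0) = 0.2192
R = 1 / (1 − 0.2192) = 1.281
Css,max = 46.0 × 1.281 = 58.92 ng/mL
Css,min = Css,max × e^(−kτ) = 58.92 × 0.2192 ≈ 12.9 ng/mL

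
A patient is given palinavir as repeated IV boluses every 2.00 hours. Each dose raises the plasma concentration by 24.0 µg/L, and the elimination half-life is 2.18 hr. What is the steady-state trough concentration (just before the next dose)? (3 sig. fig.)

k = ln 2 / 2.18 = 0.3180 hr⁻¹
Fraction remaining after one interval: e^(−kτ) = e^(−0.3180 × 2.00) = 0.5295
R = 1 / (1 − 0.5295) = 2.125
Css,max = 24.0 × 2.125 = 51.00 µg/L
Css,min = Css,max × e^(−kτ) = 51.00 × 0.5295 ≈ 27.0 µg/L

27.0 µg/L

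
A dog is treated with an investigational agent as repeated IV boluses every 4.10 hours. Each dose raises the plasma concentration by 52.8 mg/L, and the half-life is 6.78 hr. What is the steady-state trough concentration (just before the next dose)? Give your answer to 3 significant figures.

101 mg/L

k = ln 2 / 6.78 = 0.1022 hr⁻¹
Fraction remaining after one interval: e^(−kτ) = e^(−0.1022 × 4.10) = 0.6576
R = 1 / (1 − 0.6576) = 2.921
Css,max = 52.8 × 2.921 = 154.2 mg/L
Css,min = Css,max × e^(−kτ) = 154.2 × 0.6576 ≈ 101 mg/L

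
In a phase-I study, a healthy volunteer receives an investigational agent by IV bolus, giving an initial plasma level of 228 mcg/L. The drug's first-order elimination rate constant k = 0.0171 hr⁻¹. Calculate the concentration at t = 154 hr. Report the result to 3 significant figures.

C(t) = C₀ e^(−kt) = 228 × e^(−0.01710 × 154) = 228 × e^(−2.633) = 228 × 0.07183 ≈ 16.4 mcg/L

16.4 mcg/L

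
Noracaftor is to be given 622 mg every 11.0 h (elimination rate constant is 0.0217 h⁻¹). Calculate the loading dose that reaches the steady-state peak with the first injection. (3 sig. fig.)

2930 mg

Accumulation ratio R = 1 / (1 − e^(−kτ)) = 1 / (1 − e^(−0.02170×11.0)) = 1 / (1 − 0.7877) = 4.709
Loading dose = maintenance dose × R = 622 × 4.709 ≈ 2930 mg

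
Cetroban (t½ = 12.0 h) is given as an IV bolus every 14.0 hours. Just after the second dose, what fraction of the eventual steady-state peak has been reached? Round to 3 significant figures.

0.802

k = ln 2 / 12.0 = 0.05776 h⁻¹
f_n = 1 − e^(−nkτ) = 1 − e^(−2 × 0.05776 × 14.0) = 1 − e^(−1.617) = 1 − 0.1984 ≈ 0.802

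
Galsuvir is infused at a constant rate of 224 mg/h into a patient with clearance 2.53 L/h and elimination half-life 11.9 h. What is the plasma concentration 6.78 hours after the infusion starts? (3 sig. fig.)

28.9 mg/L

Css = rate / CL = 224 / 2.53 = 88.54 mg/L
k = ln 2 / 11.9 = 0.05825 h⁻¹
C(t) = Css (1 − e^(−kt)) = 88.54 × (1 − e^(−0.3949)) = 88.54 × 0.3263 ≈ 28.9 mg/L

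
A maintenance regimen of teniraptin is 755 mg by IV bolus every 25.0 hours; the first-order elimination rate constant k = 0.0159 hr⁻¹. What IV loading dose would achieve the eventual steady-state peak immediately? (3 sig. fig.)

Accumulation ratio R = 1 / (1 − e^(−kτ)) = 1 / (1 − e^(−0.01590×25.0)) = 1 / (1 − 0.6720) = 3.049
Loading dose = maintenance dose × R = 755 × 3.049 ≈ 2300 mg

2300 mg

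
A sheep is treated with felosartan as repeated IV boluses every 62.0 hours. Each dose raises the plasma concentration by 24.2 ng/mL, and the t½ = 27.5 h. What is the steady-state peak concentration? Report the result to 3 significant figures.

30.6 ng/mL

k = ln 2 / 27.5 = 0.02521 h⁻¹
Fraction remaining after one interval: e^(−kτ) = e^(−0.02521 × 62.0) = 0.2096
R = 1 / (1 − 0.2096) = 1.265
Css,max = 24.2 × 1.265 ≈ 30.6 ng/mL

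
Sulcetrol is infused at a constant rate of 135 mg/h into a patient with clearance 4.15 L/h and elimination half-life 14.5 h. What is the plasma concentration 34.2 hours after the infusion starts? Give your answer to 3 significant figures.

26.2 µg/mL

Css = rate / CL = 135 / 4.15 = 32.53 µg/mL
k = ln 2 / 14.5 = 0.04780 h⁻¹
C(t) = Css (1 − e^(−kt)) = 32.53 × (1 − e^(−1.635)) = 32.53 × 0.8050 ≈ 26.2 µg/mL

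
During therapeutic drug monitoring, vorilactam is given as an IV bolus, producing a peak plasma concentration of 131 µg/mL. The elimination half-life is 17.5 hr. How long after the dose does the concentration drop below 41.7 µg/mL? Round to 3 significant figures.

28.9 hours

k = ln 2 / 17.5 = 0.03961 hr⁻¹
C(t) = C₀ e^(−kt)  ⇒  t = ln(C₀/C) / k
t = ln(131/41.7) / 0.03961 = 1.145 / 0.03961 ≈ 28.9 hours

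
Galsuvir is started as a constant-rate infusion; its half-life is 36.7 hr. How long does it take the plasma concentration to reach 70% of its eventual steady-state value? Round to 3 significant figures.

63.7 hours

k = ln 2 / 36.7 = 0.01889 hr⁻¹
f = 1 − e^(−kt)  ⇒  t = −ln(1 − f) / k
t = −ln(1 − 0.7) / 0.01889 = 1.204 / 0.01889 ≈ 63.7 hours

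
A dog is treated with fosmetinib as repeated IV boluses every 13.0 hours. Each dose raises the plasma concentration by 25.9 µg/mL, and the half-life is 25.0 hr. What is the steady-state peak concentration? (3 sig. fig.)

k = ln 2 / 25.0 = 0.02773 hr⁻¹
Fraction remaining after one interval: e^(−kτ) = e^(−0.02773 × 13.0) = 0.6974
R = 1 / (1 − 0.6974) = 3.304
Css,max = 25.9 × 3.304 ≈ 85.6 µg/mL

85.6 µg/mL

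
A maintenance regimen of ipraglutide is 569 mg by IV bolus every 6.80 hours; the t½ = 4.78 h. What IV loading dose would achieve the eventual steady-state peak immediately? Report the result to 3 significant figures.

k = ln 2 / 4.78 = 0.1450 h⁻¹
Accumulation ratio R = 1 / (1 − e^(−kτ)) = 1 / (1 − e^(−0.1450×6.80)) = 1 / (1 − 0.3730) = 1.595
Loading dose = maintenance dose × R = 569 × 1.595 ≈ 908 mg

908 mg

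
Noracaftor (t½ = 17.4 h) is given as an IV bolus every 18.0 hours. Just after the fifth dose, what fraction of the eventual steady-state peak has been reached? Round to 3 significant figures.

k = ln 2 / 17.4 = 0.03984 h⁻¹
f_n = 1 − e^(−nkτ) = 1 − e^(−5 × 0.03984 × 18.0) = 1 − e^(−3.585) = 1 − 0.02773 ≈ 0.972

0.972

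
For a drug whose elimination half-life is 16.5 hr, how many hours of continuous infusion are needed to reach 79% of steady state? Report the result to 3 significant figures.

k = ln 2 / 16.5 = 0.04201 hr⁻¹
f = 1 − e^(−kt)  ⇒  t = −ln(1 − f) / k
t = −ln(1 − 0.79) / 0.04201 = 1.561 / 0.04201 ≈ 37.2 hours

37.2 hours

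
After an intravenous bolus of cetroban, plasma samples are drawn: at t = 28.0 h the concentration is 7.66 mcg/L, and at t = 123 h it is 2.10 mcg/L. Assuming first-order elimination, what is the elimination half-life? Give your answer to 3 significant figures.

50.9 hours

k = ln(C₁/C₂) / (t₂ − t₁) = ln(7.66/2.10) / (123 − 28.0)
  = 1.294 / 95.00 = 0.01362 h⁻¹
t½ = ln 2 / k = ln 2 / 0.01362 ≈ 50.9 hours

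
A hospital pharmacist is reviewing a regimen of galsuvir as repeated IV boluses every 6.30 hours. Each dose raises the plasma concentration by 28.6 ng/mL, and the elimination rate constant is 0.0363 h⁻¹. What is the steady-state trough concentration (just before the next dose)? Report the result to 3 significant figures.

111 ng/mL

Fraction remaining after one interval: e^(−kτ) = e^(−0.03630 × 6.30) = 0.7956
R = 1 / (1 − 0.7956) = 4.892
Css,max = 28.6 × 4.892 = 139.9 ng/mL
Css,min = Css,max × e^(−kτ) = 139.9 × 0.7956 ≈ 111 ng/mL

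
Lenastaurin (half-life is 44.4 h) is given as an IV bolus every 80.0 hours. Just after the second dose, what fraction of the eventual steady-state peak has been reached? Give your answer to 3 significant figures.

k = ln 2 / 44.4 = 0.01561 h⁻¹
f_n = 1 − e^(−nkτ) = 1 − e^(−2 × 0.01561 × 80.0) = 1 − e^(−2.498) = 1 − 0.08226 ≈ 0.918

0.918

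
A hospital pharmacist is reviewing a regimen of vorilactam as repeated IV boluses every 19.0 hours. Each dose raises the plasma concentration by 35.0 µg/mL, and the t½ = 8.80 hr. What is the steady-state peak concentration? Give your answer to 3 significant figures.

k = ln 2 / 8.80 = 0.07877 hr⁻¹
Fraction remaining after one interval: e^(−kτ) = e^(−0.07877 × 19.0) = 0.2239
R = 1 / (1 − 0.2239) = 1.288
Css,max = 35.0 × 1.288 ≈ 45.1 µg/mL

45.1 µg/mL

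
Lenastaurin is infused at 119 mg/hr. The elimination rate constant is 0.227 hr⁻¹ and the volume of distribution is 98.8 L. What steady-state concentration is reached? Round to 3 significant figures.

CL = k · V = 0.227 × 98.8 = 22.43 L/hr
Css = rate / CL = 119 / 22.43 ≈ 5.31 mg/L

5.31 mg/L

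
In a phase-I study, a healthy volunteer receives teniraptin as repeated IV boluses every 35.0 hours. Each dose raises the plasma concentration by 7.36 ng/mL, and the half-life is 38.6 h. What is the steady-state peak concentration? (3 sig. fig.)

k = ln 2 / 38.6 = 0.01796 h⁻¹
Fraction remaining after one interval: e^(−kτ) = e^(−0.01796 × 35.0) = 0.5334
R = 1 / (1 − 0.5334) = 2.143
Css,max = 7.36 × 2.143 ≈ 15.8 ng/mL

15.8 ng/mL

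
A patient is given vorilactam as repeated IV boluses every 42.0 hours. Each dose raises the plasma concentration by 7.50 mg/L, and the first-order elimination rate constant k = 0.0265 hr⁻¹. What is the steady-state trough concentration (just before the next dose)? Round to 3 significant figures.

Fraction remaining after one interval: e^(−kτ) = e^(−0.02650 × 42.0) = 0.3286
R = 1 / (1 − 0.3286) = 1.489
Css,max = 7.50 × 1.489 = 11.17 mg/L
Css,min = Css,max × e^(−kτ) = 11.17 × 0.3286 ≈ 3.67 mg/L

3.67 mg/L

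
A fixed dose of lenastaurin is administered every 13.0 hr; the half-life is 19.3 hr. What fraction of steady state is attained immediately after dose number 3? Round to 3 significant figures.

k = ln 2 / 19.3 = 0.03591 hr⁻¹
f_n = 1 − e^(−nkτ) = 1 − e^(−3 × 0.03591 × 13.0) = 1 − e^(−1.401) = 1 − 0.2464 ≈ 0.754

0.754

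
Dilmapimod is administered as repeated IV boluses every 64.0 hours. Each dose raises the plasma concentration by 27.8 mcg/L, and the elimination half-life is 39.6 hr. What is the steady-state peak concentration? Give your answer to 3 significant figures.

41.3 mcg/L

k = ln 2 / 39.6 = 0.01750 hr⁻¹
Fraction remaining after one interval: e^(−kτ) = e^(−0.01750 × 64.0) = 0.3262
R = 1 / (1 − 0.3262) = 1.484
Css,max = 27.8 × 1.484 ≈ 41.3 mcg/L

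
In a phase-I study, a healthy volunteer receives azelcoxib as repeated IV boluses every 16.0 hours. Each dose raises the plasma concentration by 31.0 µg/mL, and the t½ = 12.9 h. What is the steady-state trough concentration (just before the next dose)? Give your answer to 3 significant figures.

22.8 µg/mL

k = ln 2 / 12.9 = 0.05373 h⁻¹
Fraction remaining after one interval: e^(−kτ) = e^(−0.05373 × 16.0) = 0.4233
R = 1 / (1 − 0.4233) = 1.734
Css,max = 31.0 × 1.734 = 53.75 µg/mL
Css,min = Css,max × e^(−kτ) = 53.75 × 0.4233 ≈ 22.8 µg/mL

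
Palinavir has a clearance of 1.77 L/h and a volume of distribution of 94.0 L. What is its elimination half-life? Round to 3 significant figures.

36.8 hours

k = CL / V = 1.77 / 94.0 = 0.01883 h⁻¹
t½ = ln 2 / k = ln 2 / 0.01883 ≈ 36.8 hours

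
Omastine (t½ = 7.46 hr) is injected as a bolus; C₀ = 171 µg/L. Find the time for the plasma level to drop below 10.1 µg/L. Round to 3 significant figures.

30.4 hours

k = ln 2 / 7.46 = 0.09292 hr⁻¹
C(t) = C₀ e^(−kt)  ⇒  t = ln(C₀/C) / k
t = ln(171/10.1) / 0.09292 = 2.829 / 0.09292 ≈ 30.4 hours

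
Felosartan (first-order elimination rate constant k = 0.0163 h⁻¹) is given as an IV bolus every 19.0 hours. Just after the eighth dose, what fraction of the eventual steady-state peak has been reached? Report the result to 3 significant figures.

0.916

f_n = 1 − e^(−nkτ) = 1 − e^(−8 × 0.01630 × 19.0) = 1 − e^(−2.478) = 1 − 0.08394 ≈ 0.916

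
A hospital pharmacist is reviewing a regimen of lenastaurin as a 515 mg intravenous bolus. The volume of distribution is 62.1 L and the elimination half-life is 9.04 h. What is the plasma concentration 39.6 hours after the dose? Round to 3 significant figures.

C₀ = dose / V = 515 / 62.1 = 8.293 mg/L
k = ln 2 / 9.04 = 0.07668 h⁻¹
C(t) = C₀ e^(−kt) = 8.293 × e^(−0.07668 × 39.6) = 8.293 × e^(−3.036) = 8.293 × 0.04801 ≈ 0.398 mg/L

0.398 mg/L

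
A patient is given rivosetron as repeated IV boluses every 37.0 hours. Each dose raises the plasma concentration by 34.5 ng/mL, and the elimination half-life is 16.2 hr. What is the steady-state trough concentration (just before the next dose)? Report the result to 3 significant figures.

8.91 ng/mL

k = ln 2 / 16.2 = 0.04279 hr⁻¹
Fraction remaining after one interval: e^(−kτ) = e^(−0.04279 × 37.0) = 0.2053
R = 1 / (1 − 0.2053) = 1.258
Css,max = 34.5 × 1.258 = 43.41 ng/mL
Css,min = Css,max × e^(−kτ) = 43.41 × 0.2053 ≈ 8.91 ng/mL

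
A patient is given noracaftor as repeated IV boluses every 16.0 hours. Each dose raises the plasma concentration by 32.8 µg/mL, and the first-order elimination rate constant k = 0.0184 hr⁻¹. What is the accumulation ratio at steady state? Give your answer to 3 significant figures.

Fraction remaining after one interval: e^(−kτ) = e^(−0.01840 × 16.0) = 0.7450
R = 1 / (1 − 0.7450) = 1 / 0.2550 ≈ 3.92

3.92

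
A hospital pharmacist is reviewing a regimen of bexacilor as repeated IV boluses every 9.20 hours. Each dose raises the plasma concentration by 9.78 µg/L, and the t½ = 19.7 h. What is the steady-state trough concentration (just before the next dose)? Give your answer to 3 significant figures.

25.6 µg/L

k = ln 2 / 19.7 = 0.03519 h⁻¹
Fraction remaining after one interval: e^(−kτ) = e^(−0.03519 × 9.20) = 0.7235
R = 1 / (1 − 0.7235) = 3.616
Css,max = 9.78 × 3.616 = 35.37 µg/L
Css,min = Css,max × e^(−kτ) = 35.37 × 0.7235 ≈ 25.6 µg/L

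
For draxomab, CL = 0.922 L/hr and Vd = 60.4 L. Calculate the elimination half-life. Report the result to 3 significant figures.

k = CL / V = 0.922 / 60.4 = 0.01526 hr⁻¹
t½ = ln 2 / k = ln 2 / 0.01526 ≈ 45.4 hours

45.4 hours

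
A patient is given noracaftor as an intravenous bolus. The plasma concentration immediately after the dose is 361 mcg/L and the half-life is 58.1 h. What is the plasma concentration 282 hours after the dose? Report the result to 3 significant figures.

k = ln 2 / 58.1 = 0.01193 h⁻¹
C(t) = C₀ e^(−kt) = 361 × e^(−0.01193 × 282) = 361 × e^(−3.364) = 361 × 0.03459 ≈ 12.5 mcg/L

12.5 mcg/L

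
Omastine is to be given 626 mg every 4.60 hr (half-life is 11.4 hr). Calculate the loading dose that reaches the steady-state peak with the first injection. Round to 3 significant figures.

2570 mg

k = ln 2 / 11.4 = 0.06080 hr⁻¹
Accumulation ratio R = 1 / (1 − e^(−kτ)) = 1 / (1 − e^(−0.06080×4.60)) = 1 / (1 − 0.7560) = 4.099
Loading dose = maintenance dose × R = 626 × 4.099 ≈ 2570 mg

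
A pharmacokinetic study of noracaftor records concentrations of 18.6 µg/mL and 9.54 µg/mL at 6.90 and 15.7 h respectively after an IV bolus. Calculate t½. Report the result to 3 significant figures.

k = ln(C₁/C₂) / (t₂ − t₁) = ln(18.6/9.54) / (15.7 − 6.90)
  = 0.6677 / 8.800 = 0.07587 h⁻¹
t½ = ln 2 / k = ln 2 / 0.07587 ≈ 9.14 hours

9.14 hours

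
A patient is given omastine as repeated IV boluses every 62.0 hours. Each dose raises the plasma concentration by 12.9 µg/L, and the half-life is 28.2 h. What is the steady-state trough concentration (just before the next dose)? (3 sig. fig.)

3.59 µg/L

k = ln 2 / 28.2 = 0.02458 h⁻¹
Fraction remaining after one interval: e^(−kτ) = e^(−0.02458 × 62.0) = 0.2179
R = 1 / (1 − 0.2179) = 1.279
Css,max = 12.9 × 1.279 = 16.49 µg/L
Css,min = Css,max × e^(−kτ) = 16.49 × 0.2179 ≈ 3.59 µg/L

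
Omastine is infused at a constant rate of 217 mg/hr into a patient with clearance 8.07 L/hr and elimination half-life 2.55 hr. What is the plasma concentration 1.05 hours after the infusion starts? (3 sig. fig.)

6.68 mg/L

Css = rate / CL = 217 / 8.07 = 26.89 mg/L
k = ln 2 / 2.55 = 0.2718 hr⁻¹
C(t) = Css (1 − e^(−kt)) = 26.89 × (1 − e^(−0.2854)) = 26.89 × 0.2483 ≈ 6.68 mg/L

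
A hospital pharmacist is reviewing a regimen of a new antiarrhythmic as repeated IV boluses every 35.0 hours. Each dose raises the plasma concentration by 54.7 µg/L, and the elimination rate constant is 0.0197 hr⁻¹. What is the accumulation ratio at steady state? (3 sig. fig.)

Fraction remaining after one interval: e^(−kτ) = e^(−0.01970 × 35.0) = 0.5018
R = 1 / (1 − 0.5018) = 1 / 0.4982 ≈ 2.01

2.01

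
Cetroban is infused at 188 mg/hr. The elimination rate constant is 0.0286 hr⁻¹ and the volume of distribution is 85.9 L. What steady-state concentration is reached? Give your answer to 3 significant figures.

CL = k · V = 0.0286 × 85.9 = 2.457 L/hr
Css = rate / CL = 188 / 2.457 ≈ 76.5 µg/mL

76.5 µg/mL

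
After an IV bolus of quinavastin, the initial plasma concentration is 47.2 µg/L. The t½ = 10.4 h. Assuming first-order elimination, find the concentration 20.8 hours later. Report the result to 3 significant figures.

11.8 µg/L

k = ln 2 / 10.4 = 0.06665 h⁻¹
C(t) = C₀ e^(−kt) = 47.2 × e^(−0.06665 × 20.8) = 47.2 × e^(−1.386) = 47.2 × 0.2500 ≈ 11.8 µg/L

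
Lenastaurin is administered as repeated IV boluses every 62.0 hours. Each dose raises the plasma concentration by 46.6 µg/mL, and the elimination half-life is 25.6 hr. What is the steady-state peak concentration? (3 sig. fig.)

57.3 µg/mL

k = ln 2 / 25.6 = 0.02708 hr⁻¹
Fraction remaining after one interval: e^(−kτ) = e^(−0.02708 × 62.0) = 0.1866
R = 1 / (1 − 0.1866) = 1.229
Css,max = 46.6 × 1.229 ≈ 57.3 µg/mL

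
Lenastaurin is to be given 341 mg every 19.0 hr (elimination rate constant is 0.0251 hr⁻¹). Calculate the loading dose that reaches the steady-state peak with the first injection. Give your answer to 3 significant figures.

899 mg

Accumulation ratio R = 1 / (1 − e^(−kτ)) = 1 / (1 − e^(−0.02510×19.0)) = 1 / (1 − 0.6207) = 2.636
Loading dose = maintenance dose × R = 341 × 2.636 ≈ 899 mg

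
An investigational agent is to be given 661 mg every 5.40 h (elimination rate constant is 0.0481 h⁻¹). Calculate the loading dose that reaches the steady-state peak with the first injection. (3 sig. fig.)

2890 mg

Accumulation ratio R = 1 / (1 − e^(−kτ)) = 1 / (1 − e^(−0.04810×5.40)) = 1 / (1 − 0.7713) = 4.372
Loading dose = maintenance dose × R = 661 × 4.372 ≈ 2890 mg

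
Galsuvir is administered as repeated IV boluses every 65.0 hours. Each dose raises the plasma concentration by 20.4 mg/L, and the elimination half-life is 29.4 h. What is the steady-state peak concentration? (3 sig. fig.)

k = ln 2 / 29.4 = 0.02358 h⁻¹
Fraction remaining after one interval: e^(−kτ) = e^(−0.02358 × 65.0) = 0.2160
R = 1 / (1 − 0.2160) = 1.276
Css,max = 20.4 × 1.276 ≈ 26.0 mg/L

26.0 mg/L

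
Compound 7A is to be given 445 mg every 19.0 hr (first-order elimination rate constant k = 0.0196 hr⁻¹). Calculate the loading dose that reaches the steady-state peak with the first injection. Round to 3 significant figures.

Accumulation ratio R = 1 / (1 − e^(−kτ)) = 1 / (1 − e^(−0.01960×19.0)) = 1 / (1 − 0.6891) = 3.216
Loading dose = maintenance dose × R = 445 × 3.216 ≈ 1430 mg

1430 mg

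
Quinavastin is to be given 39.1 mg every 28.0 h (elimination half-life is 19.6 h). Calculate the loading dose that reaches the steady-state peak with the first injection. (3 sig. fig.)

k = ln 2 / 19.6 = 0.03536 h⁻¹
Accumulation ratio R = 1 / (1 − e^(−kτ)) = 1 / (1 − e^(−0.03536×28.0)) = 1 / (1 − 0.3715) = 1.591
Loading dose = maintenance dose × R = 39.1 × 1.591 ≈ 62.2 mg

62.2 mg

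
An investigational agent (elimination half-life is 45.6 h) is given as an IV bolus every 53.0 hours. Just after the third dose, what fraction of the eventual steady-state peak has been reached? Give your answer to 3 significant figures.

k = ln 2 / 45.6 = 0.01520 h⁻¹
f_n = 1 − e^(−nkτ) = 1 − e^(−3 × 0.01520 × 53.0) = 1 − e^(−2.417) = 1 − 0.08920 ≈ 0.911

0.911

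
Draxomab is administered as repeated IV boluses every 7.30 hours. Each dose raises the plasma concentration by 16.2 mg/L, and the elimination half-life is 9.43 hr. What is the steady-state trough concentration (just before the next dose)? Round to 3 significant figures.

22.8 mg/L

k = ln 2 / 9.43 = 0.07350 hr⁻¹
Fraction remaining after one interval: e^(−kτ) = e^(−0.07350 × 7.30) = 0.5847
R = 1 / (1 − 0.5847) = 2.408
Css,max = 16.2 × 2.408 = 39.01 mg/L
Css,min = Css,max × e^(−kτ) = 39.01 × 0.5847 ≈ 22.8 mg/L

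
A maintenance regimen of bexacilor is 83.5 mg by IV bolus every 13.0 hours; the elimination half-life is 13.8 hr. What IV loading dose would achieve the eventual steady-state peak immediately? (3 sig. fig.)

k = ln 2 / 13.8 = 0.05023 hr⁻¹
Accumulation ratio R = 1 / (1 − e^(−kτ)) = 1 / (1 − e^(−0.05023×13.0)) = 1 / (1 − 0.5205) = 2.086
Loading dose = maintenance dose × R = 83.5 × 2.086 ≈ 174 mg

174 mg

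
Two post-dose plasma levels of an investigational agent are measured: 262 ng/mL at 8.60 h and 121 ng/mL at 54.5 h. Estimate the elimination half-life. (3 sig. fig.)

k = ln(C₁/C₂) / (t₂ − t₁) = ln(262/121) / (54.5 − 8.60)
  = 0.7726 / 45.90 = 0.01683 h⁻¹
t½ = ln 2 / k = ln 2 / 0.01683 ≈ 41.2 hours

41.2 hours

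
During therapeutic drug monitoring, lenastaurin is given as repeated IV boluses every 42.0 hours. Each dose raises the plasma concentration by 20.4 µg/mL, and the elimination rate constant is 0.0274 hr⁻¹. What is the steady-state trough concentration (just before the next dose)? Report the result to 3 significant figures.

Fraction remaining after one interval: e^(−kτ) = e^(−0.02740 × 42.0) = 0.3164
R = 1 / (1 − 0.3164) = 1.463
Css,max = 20.4 × 1.463 = 29.84 µg/mL
Css,min = Css,max × e^(−kτ) = 29.84 × 0.3164 ≈ 9.44 µg/mL

9.44 µg/mL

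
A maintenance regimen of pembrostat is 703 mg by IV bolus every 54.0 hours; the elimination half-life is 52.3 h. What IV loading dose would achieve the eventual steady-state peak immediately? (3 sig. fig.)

1380 mg

k = ln 2 / 52.3 = 0.01325 h⁻¹
Accumulation ratio R = 1 / (1 − e^(−kτ)) = 1 / (1 − e^(−0.01325×54.0)) = 1 / (1 − 0.4889) = 1.956
Loading dose = maintenance dose × R = 703 × 1.956 ≈ 1380 mg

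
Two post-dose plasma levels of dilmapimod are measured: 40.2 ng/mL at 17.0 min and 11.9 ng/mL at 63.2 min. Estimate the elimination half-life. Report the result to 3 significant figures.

26.3 minutes

k = ln(C₁/C₂) / (t₂ − t₁) = ln(40.2/11.9) / (63.2 − 17.0)
  = 1.217 / 46.20 = 0.02635 min⁻¹
t½ = ln 2 / k = ln 2 / 0.02635 ≈ 26.3 minutes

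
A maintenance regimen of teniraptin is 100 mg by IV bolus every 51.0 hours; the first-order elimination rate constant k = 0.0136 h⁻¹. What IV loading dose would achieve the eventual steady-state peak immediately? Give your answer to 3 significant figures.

Accumulation ratio R = 1 / (1 − e^(−kτ)) = 1 / (1 − e^(−0.01360×51.0)) = 1 / (1 − 0.4998) = 1.999
Loading dose = maintenance dose × R = 100 × 1.999 ≈ 200 mg

200 mg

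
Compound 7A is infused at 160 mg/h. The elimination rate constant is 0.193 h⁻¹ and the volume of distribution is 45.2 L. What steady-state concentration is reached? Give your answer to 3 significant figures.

18.3 mg/L

CL = k · V = 0.193 × 45.2 = 8.724 L/h
Css = rate / CL = 160 / 8.724 ≈ 18.3 mg/L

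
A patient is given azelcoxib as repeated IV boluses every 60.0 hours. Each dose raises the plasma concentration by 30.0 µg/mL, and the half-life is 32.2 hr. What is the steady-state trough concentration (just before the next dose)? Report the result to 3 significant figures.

k = ln 2 / 32.2 = 0.02153 hr⁻¹
Fraction remaining after one interval: e^(−kτ) = e^(−0.02153 × 60.0) = 0.2748
R = 1 / (1 − 0.2748) = 1.379
Css,max = 30.0 × 1.379 = 41.37 µg/mL
Css,min = Css,max × e^(−kτ) = 41.37 × 0.2748 ≈ 11.4 µg/mL

11.4 µg/mL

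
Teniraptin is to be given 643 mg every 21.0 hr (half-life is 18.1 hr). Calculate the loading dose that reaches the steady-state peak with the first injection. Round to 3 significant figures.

1160 mg

k = ln 2 / 18.1 = 0.03830 hr⁻¹
Accumulation ratio R = 1 / (1 − e^(−kτ)) = 1 / (1 − e^(−0.03830×21.0)) = 1 / (1 − 0.4474) = 1.810
Loading dose = maintenance dose × R = 643 × 1.810 ≈ 1160 mg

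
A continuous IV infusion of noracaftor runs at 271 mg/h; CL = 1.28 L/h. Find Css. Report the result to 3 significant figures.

Css = infusion rate / CL = 271 / 1.28 ≈ 212 µg/mL

212 µg/mL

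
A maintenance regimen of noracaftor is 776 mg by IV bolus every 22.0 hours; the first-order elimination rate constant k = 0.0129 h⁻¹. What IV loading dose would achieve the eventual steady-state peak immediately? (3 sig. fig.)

3140 mg

Accumulation ratio R = 1 / (1 − e^(−kτ)) = 1 / (1 − e^(−0.01290×22.0)) = 1 / (1 − 0.7529) = 4.047
Loading dose = maintenance dose × R = 776 × 4.047 ≈ 3140 mg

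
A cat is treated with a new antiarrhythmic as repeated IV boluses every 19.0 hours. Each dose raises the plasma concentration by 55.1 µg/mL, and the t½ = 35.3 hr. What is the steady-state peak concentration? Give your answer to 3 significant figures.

k = ln 2 / 35.3 = 0.01964 hr⁻¹
Fraction remaining after one interval: e^(−kτ) = e^(−0.01964 × 19.0) = 0.6886
R = 1 / (1 − 0.6886) = 3.211
Css,max = 55.1 × 3.211 ≈ 177 µg/mL

177 µg/mL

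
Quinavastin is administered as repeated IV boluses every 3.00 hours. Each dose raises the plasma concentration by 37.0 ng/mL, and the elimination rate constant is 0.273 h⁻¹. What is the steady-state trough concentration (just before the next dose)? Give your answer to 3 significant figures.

29.2 ng/mL

Fraction remaining after one interval: e^(−kτ) = e^(−0.2730 × 3.00) = 0.4409
R = 1 / (1 − 0.4409) = 1.789
Css,max = 37.0 × 1.789 = 66.17 ng/mL
Css,min = Css,max × e^(−kτ) = 66.17 × 0.4409 ≈ 29.2 ng/mL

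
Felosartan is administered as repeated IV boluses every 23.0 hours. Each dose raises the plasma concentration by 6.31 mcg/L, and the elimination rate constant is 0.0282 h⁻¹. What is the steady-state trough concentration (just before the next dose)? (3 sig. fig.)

6.91 mcg/L

Fraction remaining after one interval: e^(−kτ) = e^(−0.02820 × 23.0) = 0.5228
R = 1 / (1 − 0.5228) = 2.095
Css,max = 6.31 × 2.095 = 13.22 mcg/L
Css,min = Css,max × e^(−kτ) = 13.22 × 0.5228 ≈ 6.91 mcg/L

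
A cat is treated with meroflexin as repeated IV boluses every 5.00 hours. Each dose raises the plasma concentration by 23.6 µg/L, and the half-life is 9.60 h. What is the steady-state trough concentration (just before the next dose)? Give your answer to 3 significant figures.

k = ln 2 / 9.60 = 0.07220 h⁻¹
Fraction remaining after one interval: e^(−kτ) = e^(−0.07220 × 5.00) = 0.6970
R = 1 / (1 − 0.6970) = 3.300
Css,max = 23.6 × 3.300 = 77.88 µg/L
Css,min = Css,max × e^(−kτ) = 77.88 × 0.6970 ≈ 54.3 µg/L

54.3 µg/L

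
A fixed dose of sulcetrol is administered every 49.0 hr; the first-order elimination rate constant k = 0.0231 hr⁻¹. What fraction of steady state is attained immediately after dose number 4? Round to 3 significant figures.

f_n = 1 − e^(−nkτ) = 1 − e^(−4 × 0.02310 × 49.0) = 1 − e^(−4.528) = 1 − 0.01081 ≈ 0.989

0.989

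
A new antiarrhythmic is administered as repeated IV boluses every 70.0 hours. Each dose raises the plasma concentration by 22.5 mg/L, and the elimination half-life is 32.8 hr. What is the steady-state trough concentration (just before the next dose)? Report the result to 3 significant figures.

k = ln 2 / 32.8 = 0.02113 hr⁻¹
Fraction remaining after one interval: e^(−kτ) = e^(−0.02113 × 70.0) = 0.2278
R = 1 / (1 − 0.2278) = 1.295
Css,max = 22.5 × 1.295 = 29.14 mg/L
Css,min = Css,max × e^(−kτ) = 29.14 × 0.2278 ≈ 6.64 mg/L

6.64 mg/L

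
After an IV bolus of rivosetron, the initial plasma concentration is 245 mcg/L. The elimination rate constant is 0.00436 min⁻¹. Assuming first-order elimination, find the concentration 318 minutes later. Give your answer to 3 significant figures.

61.2 mcg/L

C(t) = C₀ e^(−kt) = 245 × e^(−0.004360 × 318) = 245 × e^(−1.386) = 245 × 0.2500 ≈ 61.2 mcg/L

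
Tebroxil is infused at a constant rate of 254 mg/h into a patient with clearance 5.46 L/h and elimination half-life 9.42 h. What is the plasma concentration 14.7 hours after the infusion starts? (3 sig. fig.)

Css = rate / CL = 254 / 5.46 = 46.52 mg/L
k = ln 2 / 9.42 = 0.07358 h⁻¹
C(t) = Css (1 − e^(−kt)) = 46.52 × (1 − e^(−1.082)) = 46.52 × 0.6610 ≈ 30.7 mg/L

30.7 mg/L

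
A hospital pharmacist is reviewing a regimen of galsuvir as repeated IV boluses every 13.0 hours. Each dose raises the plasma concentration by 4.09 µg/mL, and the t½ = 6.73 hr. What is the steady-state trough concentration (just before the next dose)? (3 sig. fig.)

1.45 µg/mL

k = ln 2 / 6.73 = 0.1030 hr⁻¹
Fraction remaining after one interval: e^(−kτ) = e^(−0.1030 × 13.0) = 0.2621
R = 1 / (1 − 0.2621) = 1.355
Css,max = 4.09 × 1.355 = 5.543 µg/mL
Css,min = Css,max × e^(−kτ) = 5.543 × 0.2621 ≈ 1.45 µg/mL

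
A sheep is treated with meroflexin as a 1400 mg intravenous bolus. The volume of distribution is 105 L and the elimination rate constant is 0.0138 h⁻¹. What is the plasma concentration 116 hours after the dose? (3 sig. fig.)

2.69 µg/mL

C₀ = dose / V = 1400 / 105 = 13.33 µg/mL
C(t) = C₀ e^(−kt) = 13.33 × e^(−0.01380 × 116) = 13.33 × e^(−1.601) = 13.33 × 0.2017 ≈ 2.69 µg/mL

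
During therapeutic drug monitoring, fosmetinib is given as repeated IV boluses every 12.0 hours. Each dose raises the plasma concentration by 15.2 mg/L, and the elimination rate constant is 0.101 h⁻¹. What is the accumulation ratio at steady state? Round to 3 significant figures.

Fraction remaining after one interval: e^(−kτ) = e^(−0.1010 × 12.0) = 0.2976
R = 1 / (1 − 0.2976) = 1 / 0.7024 ≈ 1.42

1.42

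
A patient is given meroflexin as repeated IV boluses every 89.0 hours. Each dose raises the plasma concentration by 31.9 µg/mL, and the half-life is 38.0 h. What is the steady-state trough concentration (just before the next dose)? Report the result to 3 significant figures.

k = ln 2 / 38.0 = 0.01824 h⁻¹
Fraction remaining after one interval: e^(−kτ) = e^(−0.01824 × 89.0) = 0.1972
R = 1 / (1 − 0.1972) = 1.246
Css,max = 31.9 × 1.246 = 39.74 µg/mL
Css,min = Css,max × e^(−kτ) = 39.74 × 0.1972 ≈ 7.84 µg/mL

7.84 µg/mL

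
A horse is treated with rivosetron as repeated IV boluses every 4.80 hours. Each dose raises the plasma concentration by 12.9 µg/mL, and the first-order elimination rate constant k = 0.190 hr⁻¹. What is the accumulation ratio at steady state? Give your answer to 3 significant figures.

Fraction remaining after one interval: e^(−kτ) = e^(−0.1900 × 4.80) = 0.4017
R = 1 / (1 − 0.4017) = 1 / 0.5983 ≈ 1.67

1.67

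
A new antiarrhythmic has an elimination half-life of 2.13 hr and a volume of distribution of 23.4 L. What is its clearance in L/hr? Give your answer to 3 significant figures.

7.61 L/hr

k = ln 2 / t½ = ln 2 / 2.13 = 0.3254 hr⁻¹
CL = k · V = 0.3254 × 23.4 ≈ 7.61 L/hr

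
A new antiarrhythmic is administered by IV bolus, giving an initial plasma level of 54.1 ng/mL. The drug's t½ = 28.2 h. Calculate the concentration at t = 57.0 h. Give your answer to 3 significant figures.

13.3 ng/mL

k = ln 2 / 28.2 = 0.02458 h⁻¹
57.0 h is 2.021 half-lives, so C = 54.1 × (1/2)^2.021 = 54.1 × 0.2463 ≈ 13.3 ng/mL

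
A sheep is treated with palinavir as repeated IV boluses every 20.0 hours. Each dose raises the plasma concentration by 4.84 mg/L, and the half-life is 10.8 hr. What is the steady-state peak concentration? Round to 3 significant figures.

k = ln 2 / 10.8 = 0.06418 hr⁻¹
Fraction remaining after one interval: e^(−kτ) = e^(−0.06418 × 20.0) = 0.2770
R = 1 / (1 − 0.2770) = 1.383
Css,max = 4.84 × 1.383 ≈ 6.69 mg/L

6.69 mg/L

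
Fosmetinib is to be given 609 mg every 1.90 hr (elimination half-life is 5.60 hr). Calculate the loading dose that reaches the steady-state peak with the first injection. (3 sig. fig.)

2910 mg

k = ln 2 / 5.60 = 0.1238 hr⁻¹
Accumulation ratio R = 1 / (1 − e^(−kτ)) = 1 / (1 − e^(−0.1238×1.90)) = 1 / (1 − 0.7904) = 4.772
Loading dose = maintenance dose × R = 609 × 4.772 ≈ 2910 mg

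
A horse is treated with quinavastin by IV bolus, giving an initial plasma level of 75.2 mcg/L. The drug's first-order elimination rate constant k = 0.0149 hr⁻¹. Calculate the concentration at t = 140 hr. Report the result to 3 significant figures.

9.34 mcg/L

C(t) = C₀ e^(−kt) = 75.2 × e^(−0.01490 × 140) = 75.2 × e^(−2.086) = 75.2 × 0.1242 ≈ 9.34 mcg/L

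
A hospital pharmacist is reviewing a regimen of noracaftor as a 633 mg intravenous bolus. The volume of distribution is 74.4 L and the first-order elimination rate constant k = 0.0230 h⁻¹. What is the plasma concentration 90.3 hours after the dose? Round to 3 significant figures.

C₀ = dose / V = 633 / 74.4 = 8.508 µg/mL
C(t) = C₀ e^(−kt) = 8.508 × e^(−0.02300 × 90.3) = 8.508 × e^(−2.077) = 8.508 × 0.1253 ≈ 1.07 µg/mL

1.07 µg/mL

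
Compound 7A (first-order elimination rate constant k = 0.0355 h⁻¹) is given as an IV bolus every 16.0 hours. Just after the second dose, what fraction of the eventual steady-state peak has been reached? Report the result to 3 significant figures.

0.679

f_n = 1 − e^(−nkτ) = 1 − e^(−2 × 0.03550 × 16.0) = 1 − e^(−1.136) = 1 − 0.3211 ≈ 0.679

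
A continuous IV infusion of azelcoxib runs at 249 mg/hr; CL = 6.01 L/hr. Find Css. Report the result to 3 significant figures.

Css = infusion rate / CL = 249 / 6.01 ≈ 41.4 µg/mL

41.4 µg/mL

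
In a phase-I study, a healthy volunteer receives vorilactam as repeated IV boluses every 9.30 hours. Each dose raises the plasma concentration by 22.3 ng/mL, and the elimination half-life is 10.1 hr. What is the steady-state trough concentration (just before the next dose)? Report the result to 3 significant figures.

k = ln 2 / 10.1 = 0.06863 hr⁻¹
Fraction remaining after one interval: e^(−kτ) = e^(−0.06863 × 9.30) = 0.5282
R = 1 / (1 − 0.5282) = 2.120
Css,max = 22.3 × 2.120 = 47.27 ng/mL
Css,min = Css,max × e^(−kτ) = 47.27 × 0.5282 ≈ 25.0 ng/mL

25.0 ng/mL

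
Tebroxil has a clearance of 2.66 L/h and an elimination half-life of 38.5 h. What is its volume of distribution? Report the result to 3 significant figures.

k = ln 2 / t½ = ln 2 / 38.5 = 0.01800 h⁻¹
V = CL / k = 2.66 / 0.01800 ≈ 148 L

148 L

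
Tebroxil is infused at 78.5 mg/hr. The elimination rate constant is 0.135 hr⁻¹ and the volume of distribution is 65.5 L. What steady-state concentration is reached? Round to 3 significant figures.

8.88 µg/mL

CL = k · V = 0.135 × 65.5 = 8.843 L/hr
Css = rate / CL = 78.5 / 8.843 ≈ 8.88 µg/mL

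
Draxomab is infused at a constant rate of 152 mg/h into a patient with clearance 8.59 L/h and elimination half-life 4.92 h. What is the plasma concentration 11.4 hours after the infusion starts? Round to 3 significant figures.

14.1 µg/mL

Css = rate / CL = 152 / 8.59 = 17.69 µg/mL
k = ln 2 / 4.92 = 0.1409 h⁻¹
C(t) = Css (1 − e^(−kt)) = 17.69 × (1 − e^(−1.606)) = 17.69 × 0.7993 ≈ 14.1 µg/mL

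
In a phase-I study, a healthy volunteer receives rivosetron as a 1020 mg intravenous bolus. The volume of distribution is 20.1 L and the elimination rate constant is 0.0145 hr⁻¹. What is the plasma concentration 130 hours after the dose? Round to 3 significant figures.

C₀ = dose / V = 1020 / 20.1 = 50.75 µg/mL
C(t) = C₀ e^(−kt) = 50.75 × e^(−0.01450 × 130) = 50.75 × e^(−1.885) = 50.75 × 0.1518 ≈ 7.70 µg/mL

7.70 µg/mL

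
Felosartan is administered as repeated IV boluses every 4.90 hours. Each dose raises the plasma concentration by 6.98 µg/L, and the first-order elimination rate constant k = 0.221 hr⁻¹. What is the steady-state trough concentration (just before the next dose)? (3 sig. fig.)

Fraction remaining after one interval: e^(−kτ) = e^(−0.2210 × 4.90) = 0.3386
R = 1 / (1 − 0.3386) = 1.512
Css,max = 6.98 × 1.512 = 10.55 µg/L
Css,min = Css,max × e^(−kτ) = 10.55 × 0.3386 ≈ 3.57 µg/L

3.57 µg/L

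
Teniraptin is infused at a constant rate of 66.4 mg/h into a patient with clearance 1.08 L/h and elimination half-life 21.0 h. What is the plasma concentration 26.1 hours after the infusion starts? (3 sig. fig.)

35.5 mg/L

Css = rate / CL = 66.4 / 1.08 = 61.48 mg/L
k = ln 2 / 21.0 = 0.03301 h⁻¹
C(t) = Css (1 − e^(−kt)) = 61.48 × (1 − e^(−0.8615)) = 61.48 × 0.5775 ≈ 35.5 mg/L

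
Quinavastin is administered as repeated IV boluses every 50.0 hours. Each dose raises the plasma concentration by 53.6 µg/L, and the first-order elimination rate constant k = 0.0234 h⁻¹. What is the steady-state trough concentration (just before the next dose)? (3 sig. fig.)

Fraction remaining after one interval: e^(−kτ) = e^(−0.02340 × 50.0) = 0.3104
R = 1 / (1 − 0.3104) = 1.450
Css,max = 53.6 × 1.450 = 77.72 µg/L
Css,min = Css,max × e^(−kτ) = 77.72 × 0.3104 ≈ 24.1 µg/L

24.1 µg/L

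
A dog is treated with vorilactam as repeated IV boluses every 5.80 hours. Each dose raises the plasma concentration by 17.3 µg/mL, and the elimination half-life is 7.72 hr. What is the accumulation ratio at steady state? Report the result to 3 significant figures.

k = ln 2 / 7.72 = 0.08979 hr⁻¹
Fraction remaining after one interval: e^(−kτ) = e^(−0.08979 × 5.80) = 0.5941
R = 1 / (1 − 0.5941) = 1 / 0.4059 ≈ 2.46

2.46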